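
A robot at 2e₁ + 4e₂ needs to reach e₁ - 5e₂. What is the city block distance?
10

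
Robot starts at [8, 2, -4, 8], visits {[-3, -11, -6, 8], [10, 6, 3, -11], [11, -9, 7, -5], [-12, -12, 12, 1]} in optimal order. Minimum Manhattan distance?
124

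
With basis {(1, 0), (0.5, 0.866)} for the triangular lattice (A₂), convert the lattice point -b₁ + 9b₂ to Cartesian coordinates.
(3.5, 7.794)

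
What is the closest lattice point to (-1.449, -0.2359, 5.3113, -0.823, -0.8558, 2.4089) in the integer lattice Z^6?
(-1, 0, 5, -1, -1, 2)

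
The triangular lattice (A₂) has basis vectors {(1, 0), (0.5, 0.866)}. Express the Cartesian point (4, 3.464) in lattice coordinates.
2b₁ + 4b₂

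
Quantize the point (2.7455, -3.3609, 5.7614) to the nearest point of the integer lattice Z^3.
(3, -3, 6)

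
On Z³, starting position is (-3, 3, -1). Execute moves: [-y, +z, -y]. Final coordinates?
(-3, 1, 0)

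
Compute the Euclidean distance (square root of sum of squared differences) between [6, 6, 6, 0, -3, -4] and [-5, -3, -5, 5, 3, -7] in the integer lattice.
19.8242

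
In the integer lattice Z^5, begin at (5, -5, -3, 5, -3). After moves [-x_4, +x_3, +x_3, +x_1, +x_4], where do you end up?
(6, -5, -1, 5, -3)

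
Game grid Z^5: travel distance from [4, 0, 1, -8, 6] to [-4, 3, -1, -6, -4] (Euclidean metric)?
13.4536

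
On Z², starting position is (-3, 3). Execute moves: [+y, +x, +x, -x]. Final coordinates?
(-2, 4)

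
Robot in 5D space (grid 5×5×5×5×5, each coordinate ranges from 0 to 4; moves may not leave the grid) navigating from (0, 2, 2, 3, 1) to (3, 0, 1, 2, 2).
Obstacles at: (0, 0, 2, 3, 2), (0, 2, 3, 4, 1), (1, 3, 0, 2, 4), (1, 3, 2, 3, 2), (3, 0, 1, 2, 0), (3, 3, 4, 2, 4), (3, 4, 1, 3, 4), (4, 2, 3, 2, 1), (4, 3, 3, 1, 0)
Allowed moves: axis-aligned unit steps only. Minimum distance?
8
(one shortest path: (0, 2, 2, 3, 1) → (1, 2, 2, 3, 1) → (2, 2, 2, 3, 1) → (3, 2, 2, 3, 1) → (3, 1, 2, 3, 1) → (3, 0, 2, 3, 1) → (3, 0, 1, 3, 1) → (3, 0, 1, 2, 1) → (3, 0, 1, 2, 2))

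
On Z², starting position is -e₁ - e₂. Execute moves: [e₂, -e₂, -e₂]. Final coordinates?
(-1, -2)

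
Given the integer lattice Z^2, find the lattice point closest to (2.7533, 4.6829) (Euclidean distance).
(3, 5)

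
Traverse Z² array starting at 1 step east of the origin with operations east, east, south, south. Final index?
(3, -2)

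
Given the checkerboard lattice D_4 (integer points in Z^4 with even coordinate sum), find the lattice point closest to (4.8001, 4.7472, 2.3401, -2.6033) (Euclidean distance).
(5, 5, 2, -2)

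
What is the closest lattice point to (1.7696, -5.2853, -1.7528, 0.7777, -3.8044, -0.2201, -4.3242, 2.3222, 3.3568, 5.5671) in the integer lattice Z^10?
(2, -5, -2, 1, -4, 0, -4, 2, 3, 6)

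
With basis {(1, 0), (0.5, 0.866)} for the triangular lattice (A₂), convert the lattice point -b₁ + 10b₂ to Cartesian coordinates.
(4, 8.66)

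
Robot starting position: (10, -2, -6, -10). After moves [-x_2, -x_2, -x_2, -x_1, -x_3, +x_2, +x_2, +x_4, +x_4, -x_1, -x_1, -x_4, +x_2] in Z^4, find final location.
(7, -2, -7, -9)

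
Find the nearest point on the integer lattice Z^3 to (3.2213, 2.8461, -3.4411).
(3, 3, -3)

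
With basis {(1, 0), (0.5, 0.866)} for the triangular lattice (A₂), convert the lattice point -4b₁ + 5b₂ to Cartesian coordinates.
(-1.5, 4.33)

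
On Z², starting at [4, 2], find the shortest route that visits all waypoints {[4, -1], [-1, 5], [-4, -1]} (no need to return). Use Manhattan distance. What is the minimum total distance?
20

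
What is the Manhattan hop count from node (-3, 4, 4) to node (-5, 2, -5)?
13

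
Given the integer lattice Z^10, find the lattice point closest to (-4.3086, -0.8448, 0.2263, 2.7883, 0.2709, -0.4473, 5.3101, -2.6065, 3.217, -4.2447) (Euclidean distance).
(-4, -1, 0, 3, 0, 0, 5, -3, 3, -4)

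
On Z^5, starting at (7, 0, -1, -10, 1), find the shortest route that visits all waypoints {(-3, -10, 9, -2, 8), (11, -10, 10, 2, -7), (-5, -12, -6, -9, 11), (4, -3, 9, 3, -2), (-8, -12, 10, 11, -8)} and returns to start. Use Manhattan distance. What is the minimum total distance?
190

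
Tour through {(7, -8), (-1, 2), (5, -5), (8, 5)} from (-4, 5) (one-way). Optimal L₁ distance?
36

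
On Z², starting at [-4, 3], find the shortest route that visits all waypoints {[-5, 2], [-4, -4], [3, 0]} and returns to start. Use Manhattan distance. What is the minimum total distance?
30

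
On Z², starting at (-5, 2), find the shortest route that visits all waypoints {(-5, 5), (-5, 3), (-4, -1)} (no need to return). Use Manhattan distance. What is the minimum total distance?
10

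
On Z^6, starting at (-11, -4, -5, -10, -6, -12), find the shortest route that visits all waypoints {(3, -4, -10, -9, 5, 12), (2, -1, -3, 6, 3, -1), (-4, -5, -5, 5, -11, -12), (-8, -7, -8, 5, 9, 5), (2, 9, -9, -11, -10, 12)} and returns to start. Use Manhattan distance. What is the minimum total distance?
232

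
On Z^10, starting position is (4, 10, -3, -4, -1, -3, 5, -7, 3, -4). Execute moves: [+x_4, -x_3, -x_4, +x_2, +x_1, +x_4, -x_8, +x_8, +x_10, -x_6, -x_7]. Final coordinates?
(5, 11, -4, -3, -1, -4, 4, -7, 3, -3)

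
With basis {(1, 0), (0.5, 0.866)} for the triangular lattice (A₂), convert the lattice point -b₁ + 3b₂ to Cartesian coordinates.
(0.5, 2.598)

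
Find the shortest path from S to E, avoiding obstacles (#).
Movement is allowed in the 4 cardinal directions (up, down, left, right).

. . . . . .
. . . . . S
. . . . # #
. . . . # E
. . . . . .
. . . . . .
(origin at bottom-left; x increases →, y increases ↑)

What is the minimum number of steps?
8
(one shortest path: (5, 4) → (4, 4) → (3, 4) → (3, 3) → (3, 2) → (3, 1) → (4, 1) → (5, 1) → (5, 2))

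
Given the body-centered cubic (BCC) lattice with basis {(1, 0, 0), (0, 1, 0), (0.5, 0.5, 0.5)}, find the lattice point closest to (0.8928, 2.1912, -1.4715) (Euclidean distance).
(0.5, 2.5, -1.5)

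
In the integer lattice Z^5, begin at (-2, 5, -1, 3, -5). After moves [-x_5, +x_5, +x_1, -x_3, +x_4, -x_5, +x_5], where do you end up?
(-1, 5, -2, 4, -5)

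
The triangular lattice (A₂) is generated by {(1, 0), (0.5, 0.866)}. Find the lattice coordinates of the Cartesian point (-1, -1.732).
-2b₂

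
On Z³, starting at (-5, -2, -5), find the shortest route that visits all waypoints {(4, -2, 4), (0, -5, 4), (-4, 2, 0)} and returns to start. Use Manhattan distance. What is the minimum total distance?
50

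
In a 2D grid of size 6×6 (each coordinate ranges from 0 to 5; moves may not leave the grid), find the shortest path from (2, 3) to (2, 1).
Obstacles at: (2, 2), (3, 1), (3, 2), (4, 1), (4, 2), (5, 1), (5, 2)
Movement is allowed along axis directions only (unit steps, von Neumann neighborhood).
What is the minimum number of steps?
4
(one shortest path: (2, 3) → (1, 3) → (1, 2) → (1, 1) → (2, 1))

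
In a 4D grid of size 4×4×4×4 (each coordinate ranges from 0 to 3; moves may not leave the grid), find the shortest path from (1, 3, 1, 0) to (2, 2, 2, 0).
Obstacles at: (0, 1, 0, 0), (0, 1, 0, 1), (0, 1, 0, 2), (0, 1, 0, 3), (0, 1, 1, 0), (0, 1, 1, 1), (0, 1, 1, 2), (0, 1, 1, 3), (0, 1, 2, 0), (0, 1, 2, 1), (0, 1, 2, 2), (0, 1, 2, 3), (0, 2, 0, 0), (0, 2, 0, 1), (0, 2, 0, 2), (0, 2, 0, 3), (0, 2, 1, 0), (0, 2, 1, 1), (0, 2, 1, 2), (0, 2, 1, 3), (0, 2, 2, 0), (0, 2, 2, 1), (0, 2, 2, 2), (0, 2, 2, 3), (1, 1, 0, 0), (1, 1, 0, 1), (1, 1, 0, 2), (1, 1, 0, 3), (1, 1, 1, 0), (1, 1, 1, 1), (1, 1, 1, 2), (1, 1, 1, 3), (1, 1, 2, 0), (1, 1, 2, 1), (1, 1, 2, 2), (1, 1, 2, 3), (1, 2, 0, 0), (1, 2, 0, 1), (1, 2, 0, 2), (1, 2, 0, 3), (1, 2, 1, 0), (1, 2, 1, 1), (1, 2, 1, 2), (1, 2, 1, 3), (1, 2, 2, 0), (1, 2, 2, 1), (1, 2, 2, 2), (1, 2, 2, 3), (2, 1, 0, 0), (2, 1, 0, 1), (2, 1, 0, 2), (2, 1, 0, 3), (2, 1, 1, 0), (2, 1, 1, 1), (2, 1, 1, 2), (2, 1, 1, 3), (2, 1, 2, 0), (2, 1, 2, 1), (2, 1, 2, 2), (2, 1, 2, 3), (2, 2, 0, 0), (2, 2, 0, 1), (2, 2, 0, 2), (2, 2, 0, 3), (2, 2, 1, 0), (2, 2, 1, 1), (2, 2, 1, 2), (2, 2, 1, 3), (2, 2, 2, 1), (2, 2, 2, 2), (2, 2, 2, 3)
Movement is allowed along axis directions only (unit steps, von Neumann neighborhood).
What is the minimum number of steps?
3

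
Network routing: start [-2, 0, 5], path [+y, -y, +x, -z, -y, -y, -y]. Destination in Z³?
(-1, -3, 4)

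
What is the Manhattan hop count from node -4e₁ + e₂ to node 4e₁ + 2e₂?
9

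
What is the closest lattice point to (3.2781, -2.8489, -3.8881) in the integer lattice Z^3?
(3, -3, -4)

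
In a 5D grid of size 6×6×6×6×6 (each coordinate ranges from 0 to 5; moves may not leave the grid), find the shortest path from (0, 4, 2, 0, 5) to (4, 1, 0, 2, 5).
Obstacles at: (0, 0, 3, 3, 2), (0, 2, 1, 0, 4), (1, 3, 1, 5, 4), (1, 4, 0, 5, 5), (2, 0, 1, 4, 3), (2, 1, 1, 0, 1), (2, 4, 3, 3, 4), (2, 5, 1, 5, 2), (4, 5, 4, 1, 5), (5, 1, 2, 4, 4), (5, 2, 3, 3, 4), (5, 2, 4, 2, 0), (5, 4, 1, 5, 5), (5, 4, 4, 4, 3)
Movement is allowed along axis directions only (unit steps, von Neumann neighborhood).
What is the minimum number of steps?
11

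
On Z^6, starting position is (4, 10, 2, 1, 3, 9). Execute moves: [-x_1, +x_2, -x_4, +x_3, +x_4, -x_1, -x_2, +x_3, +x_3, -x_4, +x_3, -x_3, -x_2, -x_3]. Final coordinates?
(2, 9, 4, 0, 3, 9)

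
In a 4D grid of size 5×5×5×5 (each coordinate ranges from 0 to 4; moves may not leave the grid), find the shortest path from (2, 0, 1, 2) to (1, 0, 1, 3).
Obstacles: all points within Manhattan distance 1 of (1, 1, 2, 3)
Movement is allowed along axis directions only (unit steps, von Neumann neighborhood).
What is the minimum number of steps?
2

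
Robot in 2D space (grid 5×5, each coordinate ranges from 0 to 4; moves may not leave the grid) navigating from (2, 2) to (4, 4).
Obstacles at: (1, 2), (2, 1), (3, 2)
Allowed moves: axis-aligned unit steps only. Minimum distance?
4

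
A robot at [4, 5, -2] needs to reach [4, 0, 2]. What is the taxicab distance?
9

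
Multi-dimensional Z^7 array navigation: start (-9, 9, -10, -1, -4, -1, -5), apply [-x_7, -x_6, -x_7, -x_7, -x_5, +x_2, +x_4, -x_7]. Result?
(-9, 10, -10, 0, -5, -2, -9)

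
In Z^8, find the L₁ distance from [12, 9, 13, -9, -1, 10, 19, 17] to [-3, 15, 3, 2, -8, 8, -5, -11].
103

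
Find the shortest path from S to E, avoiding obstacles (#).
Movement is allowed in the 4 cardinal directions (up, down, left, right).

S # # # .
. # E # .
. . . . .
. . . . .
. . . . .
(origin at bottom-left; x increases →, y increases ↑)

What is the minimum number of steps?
5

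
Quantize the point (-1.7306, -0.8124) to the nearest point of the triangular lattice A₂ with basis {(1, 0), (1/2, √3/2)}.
(-1.5, -0.866)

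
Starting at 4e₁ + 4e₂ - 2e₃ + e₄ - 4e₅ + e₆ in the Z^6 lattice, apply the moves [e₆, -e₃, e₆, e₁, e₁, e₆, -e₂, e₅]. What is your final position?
(6, 3, -3, 1, -3, 4)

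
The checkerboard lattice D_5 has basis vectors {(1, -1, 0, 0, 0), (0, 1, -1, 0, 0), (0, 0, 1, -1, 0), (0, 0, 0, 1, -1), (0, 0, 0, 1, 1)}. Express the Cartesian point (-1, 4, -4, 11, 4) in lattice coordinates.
-b₁ + 3b₂ - b₃ + 3b₄ + 7b₅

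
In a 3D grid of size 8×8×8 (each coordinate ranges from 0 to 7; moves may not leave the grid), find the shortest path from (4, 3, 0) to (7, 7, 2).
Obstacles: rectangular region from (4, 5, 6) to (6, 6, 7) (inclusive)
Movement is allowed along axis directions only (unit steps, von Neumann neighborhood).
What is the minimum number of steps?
9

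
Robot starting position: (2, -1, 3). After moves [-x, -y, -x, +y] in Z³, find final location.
(0, -1, 3)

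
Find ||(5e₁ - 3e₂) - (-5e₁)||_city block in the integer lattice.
13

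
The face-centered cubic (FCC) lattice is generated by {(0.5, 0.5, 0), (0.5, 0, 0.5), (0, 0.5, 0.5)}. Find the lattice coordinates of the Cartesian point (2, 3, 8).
-3b₁ + 7b₂ + 9b₃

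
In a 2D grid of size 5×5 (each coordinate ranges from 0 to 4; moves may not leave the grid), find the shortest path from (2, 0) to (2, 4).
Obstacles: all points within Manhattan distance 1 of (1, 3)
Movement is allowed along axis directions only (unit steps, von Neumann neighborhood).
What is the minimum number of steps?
6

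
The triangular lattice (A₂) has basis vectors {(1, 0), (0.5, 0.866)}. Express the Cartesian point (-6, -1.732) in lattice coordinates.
-5b₁ - 2b₂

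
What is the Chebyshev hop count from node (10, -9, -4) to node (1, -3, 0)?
9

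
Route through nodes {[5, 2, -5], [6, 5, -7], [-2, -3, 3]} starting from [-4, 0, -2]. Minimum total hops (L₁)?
36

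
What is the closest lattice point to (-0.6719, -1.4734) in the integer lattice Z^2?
(-1, -1)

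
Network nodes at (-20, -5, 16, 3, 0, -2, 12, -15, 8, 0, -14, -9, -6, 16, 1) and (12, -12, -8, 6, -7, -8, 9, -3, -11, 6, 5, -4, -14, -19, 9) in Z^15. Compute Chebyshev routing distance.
35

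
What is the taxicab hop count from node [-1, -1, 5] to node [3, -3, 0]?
11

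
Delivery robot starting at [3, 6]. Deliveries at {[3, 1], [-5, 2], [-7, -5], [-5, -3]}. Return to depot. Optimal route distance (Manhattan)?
42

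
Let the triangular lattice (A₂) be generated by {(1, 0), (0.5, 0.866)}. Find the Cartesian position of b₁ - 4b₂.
(-1, -3.464)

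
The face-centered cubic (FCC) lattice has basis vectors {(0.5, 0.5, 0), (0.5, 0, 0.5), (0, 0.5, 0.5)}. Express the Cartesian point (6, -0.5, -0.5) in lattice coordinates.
6b₁ + 6b₂ - 7b₃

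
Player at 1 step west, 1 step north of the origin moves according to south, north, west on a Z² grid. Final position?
(-2, 1)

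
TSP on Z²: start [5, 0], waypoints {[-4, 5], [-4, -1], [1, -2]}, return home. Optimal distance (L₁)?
32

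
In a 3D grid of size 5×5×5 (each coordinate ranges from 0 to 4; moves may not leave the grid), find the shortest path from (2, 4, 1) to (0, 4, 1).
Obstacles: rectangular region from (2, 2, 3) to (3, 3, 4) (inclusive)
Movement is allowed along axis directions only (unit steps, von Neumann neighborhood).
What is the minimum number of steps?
2
(one shortest path: (2, 4, 1) → (1, 4, 1) → (0, 4, 1))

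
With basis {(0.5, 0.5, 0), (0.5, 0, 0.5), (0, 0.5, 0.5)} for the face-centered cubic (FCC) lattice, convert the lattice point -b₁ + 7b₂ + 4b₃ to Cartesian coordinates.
(3, 1.5, 5.5)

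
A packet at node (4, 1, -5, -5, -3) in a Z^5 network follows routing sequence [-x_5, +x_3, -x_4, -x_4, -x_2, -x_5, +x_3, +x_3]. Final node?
(4, 0, -2, -7, -5)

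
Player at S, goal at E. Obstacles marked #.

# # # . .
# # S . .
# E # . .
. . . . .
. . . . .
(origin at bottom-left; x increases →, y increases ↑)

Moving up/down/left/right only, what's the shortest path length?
6
(one shortest path: (2, 3) → (3, 3) → (3, 2) → (3, 1) → (2, 1) → (1, 1) → (1, 2))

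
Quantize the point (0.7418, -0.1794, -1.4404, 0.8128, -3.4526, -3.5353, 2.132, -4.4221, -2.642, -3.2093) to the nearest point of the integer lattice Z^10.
(1, 0, -1, 1, -3, -4, 2, -4, -3, -3)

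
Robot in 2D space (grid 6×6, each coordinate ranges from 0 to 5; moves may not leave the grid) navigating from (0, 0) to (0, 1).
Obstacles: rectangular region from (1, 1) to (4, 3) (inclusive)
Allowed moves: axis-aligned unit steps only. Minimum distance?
1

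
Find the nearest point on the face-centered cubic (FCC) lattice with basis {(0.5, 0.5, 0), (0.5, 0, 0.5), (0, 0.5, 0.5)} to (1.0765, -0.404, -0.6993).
(1, -0.5, -0.5)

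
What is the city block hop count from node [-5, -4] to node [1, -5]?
7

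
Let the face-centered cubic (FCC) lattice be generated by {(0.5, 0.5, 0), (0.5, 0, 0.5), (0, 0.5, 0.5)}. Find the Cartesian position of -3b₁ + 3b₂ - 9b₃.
(0, -6, -3)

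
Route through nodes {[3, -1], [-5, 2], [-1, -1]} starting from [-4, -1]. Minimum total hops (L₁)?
15
(one optimal route: (-4, -1) → (-5, 2) → (-1, -1) → (3, -1))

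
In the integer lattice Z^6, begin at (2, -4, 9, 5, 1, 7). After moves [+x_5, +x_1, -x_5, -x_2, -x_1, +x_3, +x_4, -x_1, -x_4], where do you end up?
(1, -5, 10, 5, 1, 7)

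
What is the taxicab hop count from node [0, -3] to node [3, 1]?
7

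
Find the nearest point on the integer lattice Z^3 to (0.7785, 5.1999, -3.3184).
(1, 5, -3)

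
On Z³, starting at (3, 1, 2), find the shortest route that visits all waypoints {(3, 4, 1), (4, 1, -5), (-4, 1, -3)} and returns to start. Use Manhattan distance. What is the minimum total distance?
36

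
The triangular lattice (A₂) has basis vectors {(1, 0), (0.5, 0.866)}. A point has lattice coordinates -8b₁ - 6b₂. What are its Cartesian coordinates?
(-11, -5.196)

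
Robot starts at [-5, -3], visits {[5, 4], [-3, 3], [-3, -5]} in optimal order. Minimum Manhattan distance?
21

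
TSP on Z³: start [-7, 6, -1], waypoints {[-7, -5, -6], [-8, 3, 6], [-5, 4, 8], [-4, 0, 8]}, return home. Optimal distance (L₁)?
60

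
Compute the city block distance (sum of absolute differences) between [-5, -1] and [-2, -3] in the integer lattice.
5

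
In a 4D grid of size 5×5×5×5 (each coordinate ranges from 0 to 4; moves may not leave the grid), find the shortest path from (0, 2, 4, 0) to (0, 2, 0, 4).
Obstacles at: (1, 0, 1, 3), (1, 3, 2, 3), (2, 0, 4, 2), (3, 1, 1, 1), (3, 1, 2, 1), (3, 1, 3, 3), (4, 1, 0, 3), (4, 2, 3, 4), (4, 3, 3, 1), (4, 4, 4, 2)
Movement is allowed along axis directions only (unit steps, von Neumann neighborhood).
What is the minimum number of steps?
8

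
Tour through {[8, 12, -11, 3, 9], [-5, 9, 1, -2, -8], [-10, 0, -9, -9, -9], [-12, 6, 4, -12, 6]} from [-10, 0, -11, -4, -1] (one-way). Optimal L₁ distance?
141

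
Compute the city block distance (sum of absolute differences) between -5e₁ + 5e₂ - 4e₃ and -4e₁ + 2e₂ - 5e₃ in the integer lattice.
5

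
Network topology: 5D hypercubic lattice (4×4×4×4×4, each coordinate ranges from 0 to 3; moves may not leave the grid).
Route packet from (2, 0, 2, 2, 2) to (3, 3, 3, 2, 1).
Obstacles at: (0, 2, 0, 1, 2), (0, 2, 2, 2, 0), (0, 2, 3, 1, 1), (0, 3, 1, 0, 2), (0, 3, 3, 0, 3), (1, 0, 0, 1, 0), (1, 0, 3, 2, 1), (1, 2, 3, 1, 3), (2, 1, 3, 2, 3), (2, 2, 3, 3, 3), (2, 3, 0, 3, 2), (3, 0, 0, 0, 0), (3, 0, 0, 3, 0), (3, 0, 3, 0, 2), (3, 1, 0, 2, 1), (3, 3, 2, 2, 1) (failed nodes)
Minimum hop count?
6
(one shortest path: (2, 0, 2, 2, 2) → (3, 0, 2, 2, 2) → (3, 1, 2, 2, 2) → (3, 2, 2, 2, 2) → (3, 3, 2, 2, 2) → (3, 3, 3, 2, 2) → (3, 3, 3, 2, 1))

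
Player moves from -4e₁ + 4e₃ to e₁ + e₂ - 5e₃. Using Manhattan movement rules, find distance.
15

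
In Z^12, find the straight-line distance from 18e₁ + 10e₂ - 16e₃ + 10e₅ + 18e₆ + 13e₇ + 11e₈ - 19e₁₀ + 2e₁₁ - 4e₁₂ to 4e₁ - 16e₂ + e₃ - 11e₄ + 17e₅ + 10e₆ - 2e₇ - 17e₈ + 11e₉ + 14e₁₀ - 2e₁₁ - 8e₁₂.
60.3821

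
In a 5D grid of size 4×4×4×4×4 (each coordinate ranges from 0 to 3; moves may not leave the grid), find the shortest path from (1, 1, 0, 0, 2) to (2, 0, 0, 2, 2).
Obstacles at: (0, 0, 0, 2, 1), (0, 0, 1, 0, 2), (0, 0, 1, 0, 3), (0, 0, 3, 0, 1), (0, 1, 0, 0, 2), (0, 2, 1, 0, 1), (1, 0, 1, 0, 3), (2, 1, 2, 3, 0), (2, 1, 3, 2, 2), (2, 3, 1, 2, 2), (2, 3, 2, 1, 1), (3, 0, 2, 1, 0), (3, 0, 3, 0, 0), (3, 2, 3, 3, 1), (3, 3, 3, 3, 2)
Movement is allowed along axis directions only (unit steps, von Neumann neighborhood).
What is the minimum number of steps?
4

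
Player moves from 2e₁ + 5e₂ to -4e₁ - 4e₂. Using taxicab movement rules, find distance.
15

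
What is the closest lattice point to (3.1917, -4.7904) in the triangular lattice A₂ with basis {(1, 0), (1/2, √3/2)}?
(3, -5.196)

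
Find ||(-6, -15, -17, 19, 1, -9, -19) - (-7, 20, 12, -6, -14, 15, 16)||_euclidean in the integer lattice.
68.6877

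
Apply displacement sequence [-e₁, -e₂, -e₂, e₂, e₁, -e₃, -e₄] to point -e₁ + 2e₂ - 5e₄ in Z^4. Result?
(-1, 1, -1, -6)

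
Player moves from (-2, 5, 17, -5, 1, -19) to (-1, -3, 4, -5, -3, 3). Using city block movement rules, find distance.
48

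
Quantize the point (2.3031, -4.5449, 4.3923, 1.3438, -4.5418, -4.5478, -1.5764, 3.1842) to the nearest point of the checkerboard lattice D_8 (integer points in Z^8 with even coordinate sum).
(2, -5, 4, 1, -4, -5, -2, 3)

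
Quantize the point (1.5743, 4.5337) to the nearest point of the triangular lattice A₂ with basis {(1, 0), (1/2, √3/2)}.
(1.5, 4.33)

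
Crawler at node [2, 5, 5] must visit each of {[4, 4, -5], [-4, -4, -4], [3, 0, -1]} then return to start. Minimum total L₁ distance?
56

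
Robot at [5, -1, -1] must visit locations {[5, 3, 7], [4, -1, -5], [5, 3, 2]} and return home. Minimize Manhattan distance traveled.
34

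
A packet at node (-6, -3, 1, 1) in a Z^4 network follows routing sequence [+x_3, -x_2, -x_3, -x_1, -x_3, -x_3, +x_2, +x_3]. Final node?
(-7, -3, 0, 1)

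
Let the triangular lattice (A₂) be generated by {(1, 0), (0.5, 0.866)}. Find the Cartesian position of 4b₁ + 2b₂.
(5, 1.732)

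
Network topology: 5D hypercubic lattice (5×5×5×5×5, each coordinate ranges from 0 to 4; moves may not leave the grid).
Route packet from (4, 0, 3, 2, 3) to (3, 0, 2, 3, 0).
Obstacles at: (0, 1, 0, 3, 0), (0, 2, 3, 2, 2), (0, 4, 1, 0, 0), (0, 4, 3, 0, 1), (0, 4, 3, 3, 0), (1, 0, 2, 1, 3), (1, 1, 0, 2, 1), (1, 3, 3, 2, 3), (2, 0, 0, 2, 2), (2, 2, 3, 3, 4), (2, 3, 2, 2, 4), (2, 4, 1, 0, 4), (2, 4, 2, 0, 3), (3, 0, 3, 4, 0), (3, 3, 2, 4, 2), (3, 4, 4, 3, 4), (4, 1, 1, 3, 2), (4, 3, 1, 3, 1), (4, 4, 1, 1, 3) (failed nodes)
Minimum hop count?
6
(one shortest path: (4, 0, 3, 2, 3) → (3, 0, 3, 2, 3) → (3, 0, 2, 2, 3) → (3, 0, 2, 3, 3) → (3, 0, 2, 3, 2) → (3, 0, 2, 3, 1) → (3, 0, 2, 3, 0))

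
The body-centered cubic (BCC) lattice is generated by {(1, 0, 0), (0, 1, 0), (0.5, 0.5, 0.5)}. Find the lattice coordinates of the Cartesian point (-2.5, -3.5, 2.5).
-5b₁ - 6b₂ + 5b₃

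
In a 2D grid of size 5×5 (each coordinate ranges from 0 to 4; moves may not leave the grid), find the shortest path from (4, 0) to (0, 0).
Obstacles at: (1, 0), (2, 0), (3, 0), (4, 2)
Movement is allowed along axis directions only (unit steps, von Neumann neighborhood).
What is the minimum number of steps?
6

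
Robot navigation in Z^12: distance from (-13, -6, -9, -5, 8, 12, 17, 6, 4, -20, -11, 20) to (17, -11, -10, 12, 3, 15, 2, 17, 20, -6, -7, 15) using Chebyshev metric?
30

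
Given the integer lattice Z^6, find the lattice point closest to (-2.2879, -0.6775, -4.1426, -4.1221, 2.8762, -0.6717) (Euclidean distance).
(-2, -1, -4, -4, 3, -1)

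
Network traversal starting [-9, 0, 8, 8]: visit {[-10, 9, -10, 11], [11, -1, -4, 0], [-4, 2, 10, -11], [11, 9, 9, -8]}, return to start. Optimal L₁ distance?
164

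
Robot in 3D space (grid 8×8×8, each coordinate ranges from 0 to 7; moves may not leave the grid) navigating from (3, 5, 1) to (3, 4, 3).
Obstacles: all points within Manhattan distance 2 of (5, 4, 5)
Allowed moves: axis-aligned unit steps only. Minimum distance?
3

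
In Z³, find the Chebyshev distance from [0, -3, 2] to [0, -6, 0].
3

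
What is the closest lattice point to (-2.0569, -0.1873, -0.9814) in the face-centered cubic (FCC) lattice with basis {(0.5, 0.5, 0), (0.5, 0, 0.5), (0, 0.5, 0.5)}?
(-2, 0, -1)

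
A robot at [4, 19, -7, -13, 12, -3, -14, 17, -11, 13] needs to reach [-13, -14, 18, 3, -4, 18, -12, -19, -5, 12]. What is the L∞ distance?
36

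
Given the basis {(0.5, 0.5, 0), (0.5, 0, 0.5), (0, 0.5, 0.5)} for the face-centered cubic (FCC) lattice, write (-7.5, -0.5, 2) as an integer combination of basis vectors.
-10b₁ - 5b₂ + 9b₃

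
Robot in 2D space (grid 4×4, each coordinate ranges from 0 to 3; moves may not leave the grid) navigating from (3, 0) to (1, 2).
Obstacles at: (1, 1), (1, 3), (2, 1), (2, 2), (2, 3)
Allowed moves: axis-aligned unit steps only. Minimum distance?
6
(one shortest path: (3, 0) → (2, 0) → (1, 0) → (0, 0) → (0, 1) → (0, 2) → (1, 2))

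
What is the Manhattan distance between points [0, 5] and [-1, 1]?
5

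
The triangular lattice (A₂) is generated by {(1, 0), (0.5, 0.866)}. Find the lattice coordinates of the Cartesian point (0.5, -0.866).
b₁ - b₂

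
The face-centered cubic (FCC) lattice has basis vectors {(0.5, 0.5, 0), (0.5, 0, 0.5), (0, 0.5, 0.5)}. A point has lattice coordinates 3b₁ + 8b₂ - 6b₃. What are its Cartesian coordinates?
(5.5, -1.5, 1)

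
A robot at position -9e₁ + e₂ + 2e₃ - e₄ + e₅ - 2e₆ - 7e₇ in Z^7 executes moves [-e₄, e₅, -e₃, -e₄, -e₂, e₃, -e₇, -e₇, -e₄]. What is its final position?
(-9, 0, 2, -4, 2, -2, -9)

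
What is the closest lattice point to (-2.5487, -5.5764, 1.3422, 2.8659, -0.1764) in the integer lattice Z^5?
(-3, -6, 1, 3, 0)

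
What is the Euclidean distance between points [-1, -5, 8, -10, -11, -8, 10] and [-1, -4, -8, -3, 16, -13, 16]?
33.1059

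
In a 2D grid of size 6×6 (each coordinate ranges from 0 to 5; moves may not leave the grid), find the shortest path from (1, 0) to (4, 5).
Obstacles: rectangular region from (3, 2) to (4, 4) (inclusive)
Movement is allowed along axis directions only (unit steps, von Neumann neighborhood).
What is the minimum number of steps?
8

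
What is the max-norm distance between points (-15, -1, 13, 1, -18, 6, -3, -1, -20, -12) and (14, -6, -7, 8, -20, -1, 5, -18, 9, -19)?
29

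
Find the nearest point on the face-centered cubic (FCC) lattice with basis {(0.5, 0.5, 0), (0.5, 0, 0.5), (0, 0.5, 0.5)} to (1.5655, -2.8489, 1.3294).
(1.5, -3, 1.5)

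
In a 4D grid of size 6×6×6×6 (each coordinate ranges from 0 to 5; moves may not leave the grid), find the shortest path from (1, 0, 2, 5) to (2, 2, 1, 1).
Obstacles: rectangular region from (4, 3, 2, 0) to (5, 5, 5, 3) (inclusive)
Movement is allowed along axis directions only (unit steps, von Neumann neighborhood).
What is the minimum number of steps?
8
(one shortest path: (1, 0, 2, 5) → (2, 0, 2, 5) → (2, 1, 2, 5) → (2, 2, 2, 5) → (2, 2, 1, 5) → (2, 2, 1, 4) → (2, 2, 1, 3) → (2, 2, 1, 2) → (2, 2, 1, 1))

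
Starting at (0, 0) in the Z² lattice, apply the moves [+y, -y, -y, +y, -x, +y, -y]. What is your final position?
(-1, 0)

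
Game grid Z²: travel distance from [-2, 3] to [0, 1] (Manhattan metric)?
4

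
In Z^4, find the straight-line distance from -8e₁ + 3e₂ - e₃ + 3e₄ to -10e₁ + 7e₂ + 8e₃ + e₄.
10.247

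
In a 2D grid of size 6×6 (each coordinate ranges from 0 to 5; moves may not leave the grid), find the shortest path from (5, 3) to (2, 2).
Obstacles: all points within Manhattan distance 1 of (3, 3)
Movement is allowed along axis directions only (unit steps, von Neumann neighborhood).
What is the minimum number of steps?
6
(one shortest path: (5, 3) → (5, 2) → (4, 2) → (4, 1) → (3, 1) → (2, 1) → (2, 2))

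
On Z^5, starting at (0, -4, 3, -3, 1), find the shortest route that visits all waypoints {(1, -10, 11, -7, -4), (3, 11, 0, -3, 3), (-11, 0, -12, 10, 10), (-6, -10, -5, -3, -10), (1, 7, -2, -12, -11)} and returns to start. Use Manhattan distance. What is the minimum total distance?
234
(one optimal route: (0, -4, 3, -3, 1) → (1, -10, 11, -7, -4) → (-6, -10, -5, -3, -10) → (1, 7, -2, -12, -11) → (3, 11, 0, -3, 3) → (-11, 0, -12, 10, 10) → (0, -4, 3, -3, 1))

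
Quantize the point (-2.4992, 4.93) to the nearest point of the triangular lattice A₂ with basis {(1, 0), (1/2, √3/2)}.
(-2, 5.196)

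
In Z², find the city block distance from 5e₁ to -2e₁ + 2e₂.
9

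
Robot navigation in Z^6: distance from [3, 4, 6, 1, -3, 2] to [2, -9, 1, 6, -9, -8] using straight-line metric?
18.868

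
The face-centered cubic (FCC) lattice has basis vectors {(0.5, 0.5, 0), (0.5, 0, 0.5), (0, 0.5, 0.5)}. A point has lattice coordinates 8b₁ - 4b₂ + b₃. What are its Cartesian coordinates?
(2, 4.5, -1.5)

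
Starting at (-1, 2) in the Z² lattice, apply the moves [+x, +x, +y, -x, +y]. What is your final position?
(0, 4)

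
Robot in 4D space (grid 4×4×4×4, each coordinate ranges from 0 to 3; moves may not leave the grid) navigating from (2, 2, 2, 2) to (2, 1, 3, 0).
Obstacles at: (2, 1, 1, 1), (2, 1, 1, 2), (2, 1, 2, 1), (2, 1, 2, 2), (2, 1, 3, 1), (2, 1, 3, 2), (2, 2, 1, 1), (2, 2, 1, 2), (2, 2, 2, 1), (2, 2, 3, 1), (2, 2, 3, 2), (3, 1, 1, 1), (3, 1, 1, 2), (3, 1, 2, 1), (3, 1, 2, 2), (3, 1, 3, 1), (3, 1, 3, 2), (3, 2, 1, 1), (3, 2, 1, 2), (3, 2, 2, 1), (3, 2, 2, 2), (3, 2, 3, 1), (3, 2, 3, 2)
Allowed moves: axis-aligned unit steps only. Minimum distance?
6
(one shortest path: (2, 2, 2, 2) → (1, 2, 2, 2) → (1, 1, 2, 2) → (1, 1, 3, 2) → (1, 1, 3, 1) → (1, 1, 3, 0) → (2, 1, 3, 0))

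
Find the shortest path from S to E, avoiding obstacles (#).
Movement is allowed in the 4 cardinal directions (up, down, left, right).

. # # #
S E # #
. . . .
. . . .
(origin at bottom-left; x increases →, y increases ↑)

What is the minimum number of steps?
1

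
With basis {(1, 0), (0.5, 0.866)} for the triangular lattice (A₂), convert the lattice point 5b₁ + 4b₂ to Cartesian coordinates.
(7, 3.464)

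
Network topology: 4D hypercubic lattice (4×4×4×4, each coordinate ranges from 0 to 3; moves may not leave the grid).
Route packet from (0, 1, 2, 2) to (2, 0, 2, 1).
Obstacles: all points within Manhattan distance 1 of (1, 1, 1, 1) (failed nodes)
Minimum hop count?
4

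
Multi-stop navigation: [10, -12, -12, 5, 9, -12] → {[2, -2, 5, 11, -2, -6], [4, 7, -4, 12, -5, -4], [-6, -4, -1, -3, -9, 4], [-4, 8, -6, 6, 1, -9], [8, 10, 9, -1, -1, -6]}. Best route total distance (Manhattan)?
199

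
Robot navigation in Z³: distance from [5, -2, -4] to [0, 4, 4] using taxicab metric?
19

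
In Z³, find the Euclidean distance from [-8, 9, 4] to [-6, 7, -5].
9.43398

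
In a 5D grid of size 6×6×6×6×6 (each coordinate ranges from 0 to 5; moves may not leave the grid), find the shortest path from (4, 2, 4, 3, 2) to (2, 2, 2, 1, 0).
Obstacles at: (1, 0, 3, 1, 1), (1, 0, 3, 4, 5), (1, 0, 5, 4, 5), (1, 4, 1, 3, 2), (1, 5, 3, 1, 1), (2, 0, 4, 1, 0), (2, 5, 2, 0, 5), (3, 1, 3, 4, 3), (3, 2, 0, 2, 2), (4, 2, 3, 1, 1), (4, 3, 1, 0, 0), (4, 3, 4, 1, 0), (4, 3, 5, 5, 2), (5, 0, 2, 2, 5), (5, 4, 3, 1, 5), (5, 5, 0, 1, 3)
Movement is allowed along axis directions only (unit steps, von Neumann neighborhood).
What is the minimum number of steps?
8
(one shortest path: (4, 2, 4, 3, 2) → (3, 2, 4, 3, 2) → (2, 2, 4, 3, 2) → (2, 2, 3, 3, 2) → (2, 2, 2, 3, 2) → (2, 2, 2, 2, 2) → (2, 2, 2, 1, 2) → (2, 2, 2, 1, 1) → (2, 2, 2, 1, 0))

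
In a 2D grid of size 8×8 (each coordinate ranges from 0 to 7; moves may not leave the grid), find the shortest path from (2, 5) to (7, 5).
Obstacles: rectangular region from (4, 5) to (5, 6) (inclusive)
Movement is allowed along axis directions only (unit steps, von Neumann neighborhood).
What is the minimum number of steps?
7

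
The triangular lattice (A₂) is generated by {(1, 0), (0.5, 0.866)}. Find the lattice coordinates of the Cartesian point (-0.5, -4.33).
2b₁ - 5b₂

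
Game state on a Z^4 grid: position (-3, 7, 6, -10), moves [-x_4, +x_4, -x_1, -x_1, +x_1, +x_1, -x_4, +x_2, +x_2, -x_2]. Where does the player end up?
(-3, 8, 6, -11)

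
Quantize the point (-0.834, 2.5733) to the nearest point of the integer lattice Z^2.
(-1, 3)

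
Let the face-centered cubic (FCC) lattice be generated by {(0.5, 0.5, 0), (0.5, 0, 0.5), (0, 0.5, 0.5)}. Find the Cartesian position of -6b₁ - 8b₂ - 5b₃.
(-7, -5.5, -6.5)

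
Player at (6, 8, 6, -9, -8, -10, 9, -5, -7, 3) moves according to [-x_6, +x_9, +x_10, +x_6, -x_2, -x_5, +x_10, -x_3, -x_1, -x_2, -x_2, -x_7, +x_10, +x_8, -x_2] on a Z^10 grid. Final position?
(5, 4, 5, -9, -9, -10, 8, -4, -6, 6)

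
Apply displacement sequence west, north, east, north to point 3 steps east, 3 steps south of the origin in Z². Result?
(3, -1)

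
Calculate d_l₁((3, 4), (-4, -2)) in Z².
13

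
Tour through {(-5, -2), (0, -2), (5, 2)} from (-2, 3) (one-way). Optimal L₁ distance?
22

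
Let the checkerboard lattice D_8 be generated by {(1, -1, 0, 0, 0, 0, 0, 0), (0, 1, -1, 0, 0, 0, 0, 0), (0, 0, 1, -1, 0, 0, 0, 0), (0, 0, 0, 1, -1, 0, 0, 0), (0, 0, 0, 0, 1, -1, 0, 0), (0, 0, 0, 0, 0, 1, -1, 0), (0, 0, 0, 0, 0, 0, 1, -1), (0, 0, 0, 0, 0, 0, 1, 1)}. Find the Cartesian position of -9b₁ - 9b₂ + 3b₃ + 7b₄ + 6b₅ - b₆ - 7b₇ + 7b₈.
(-9, 0, 12, 4, -1, -7, 1, 14)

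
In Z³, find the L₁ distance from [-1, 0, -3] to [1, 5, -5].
9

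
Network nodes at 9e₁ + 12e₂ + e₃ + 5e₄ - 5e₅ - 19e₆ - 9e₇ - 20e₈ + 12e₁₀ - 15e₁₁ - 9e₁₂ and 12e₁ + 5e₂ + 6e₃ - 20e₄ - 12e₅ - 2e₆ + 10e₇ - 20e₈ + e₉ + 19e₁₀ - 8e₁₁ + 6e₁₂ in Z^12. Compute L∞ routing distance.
25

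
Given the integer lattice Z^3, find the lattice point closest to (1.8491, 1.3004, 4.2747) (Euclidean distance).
(2, 1, 4)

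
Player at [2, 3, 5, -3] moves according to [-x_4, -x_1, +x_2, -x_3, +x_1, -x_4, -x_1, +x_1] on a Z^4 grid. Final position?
(2, 4, 4, -5)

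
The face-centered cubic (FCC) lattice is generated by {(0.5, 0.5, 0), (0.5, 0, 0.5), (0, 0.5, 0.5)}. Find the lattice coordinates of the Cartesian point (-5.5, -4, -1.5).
-8b₁ - 3b₂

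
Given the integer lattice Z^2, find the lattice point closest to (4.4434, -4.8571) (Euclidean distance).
(4, -5)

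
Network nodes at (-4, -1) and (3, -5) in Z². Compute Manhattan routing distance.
11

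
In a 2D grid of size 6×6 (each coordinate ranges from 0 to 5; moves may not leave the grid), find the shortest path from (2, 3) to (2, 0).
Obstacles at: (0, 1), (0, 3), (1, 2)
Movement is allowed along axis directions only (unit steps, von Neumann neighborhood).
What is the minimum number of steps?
3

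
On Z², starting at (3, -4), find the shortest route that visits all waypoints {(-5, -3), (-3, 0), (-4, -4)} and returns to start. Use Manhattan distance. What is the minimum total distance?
24
(one optimal route: (3, -4) → (-3, 0) → (-5, -3) → (-4, -4) → (3, -4))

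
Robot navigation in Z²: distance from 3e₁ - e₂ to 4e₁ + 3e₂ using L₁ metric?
5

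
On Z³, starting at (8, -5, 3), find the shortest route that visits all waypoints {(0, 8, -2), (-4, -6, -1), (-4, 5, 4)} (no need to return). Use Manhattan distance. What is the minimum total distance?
46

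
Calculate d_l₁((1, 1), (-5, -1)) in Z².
8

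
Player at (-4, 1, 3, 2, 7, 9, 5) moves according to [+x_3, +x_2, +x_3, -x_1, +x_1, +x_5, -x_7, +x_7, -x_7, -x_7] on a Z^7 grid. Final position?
(-4, 2, 5, 2, 8, 9, 3)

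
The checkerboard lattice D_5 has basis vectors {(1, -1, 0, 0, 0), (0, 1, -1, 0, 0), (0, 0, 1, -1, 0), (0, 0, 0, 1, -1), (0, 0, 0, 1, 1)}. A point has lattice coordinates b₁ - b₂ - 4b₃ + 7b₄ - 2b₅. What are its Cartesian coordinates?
(1, -2, -3, 9, -9)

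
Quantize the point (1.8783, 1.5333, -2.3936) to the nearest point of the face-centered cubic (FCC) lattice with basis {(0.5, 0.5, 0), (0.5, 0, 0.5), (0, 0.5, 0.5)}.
(2, 1.5, -2.5)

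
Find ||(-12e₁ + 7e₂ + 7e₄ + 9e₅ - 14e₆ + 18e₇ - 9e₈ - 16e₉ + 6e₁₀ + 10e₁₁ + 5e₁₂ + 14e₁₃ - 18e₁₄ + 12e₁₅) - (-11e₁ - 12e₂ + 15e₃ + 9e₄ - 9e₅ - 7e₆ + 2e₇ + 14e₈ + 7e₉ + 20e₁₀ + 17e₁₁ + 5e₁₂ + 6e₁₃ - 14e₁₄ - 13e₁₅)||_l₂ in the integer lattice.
56.8155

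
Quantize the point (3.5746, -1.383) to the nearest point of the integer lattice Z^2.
(4, -1)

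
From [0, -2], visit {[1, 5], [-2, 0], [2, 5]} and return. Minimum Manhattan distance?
22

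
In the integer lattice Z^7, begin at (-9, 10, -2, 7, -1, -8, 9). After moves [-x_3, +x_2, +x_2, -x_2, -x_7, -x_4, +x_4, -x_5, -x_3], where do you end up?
(-9, 11, -4, 7, -2, -8, 8)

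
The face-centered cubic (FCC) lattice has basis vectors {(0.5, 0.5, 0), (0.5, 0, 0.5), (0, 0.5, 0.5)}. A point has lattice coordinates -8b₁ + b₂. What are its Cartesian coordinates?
(-3.5, -4, 0.5)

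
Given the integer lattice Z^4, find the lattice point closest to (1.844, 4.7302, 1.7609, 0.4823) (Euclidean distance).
(2, 5, 2, 0)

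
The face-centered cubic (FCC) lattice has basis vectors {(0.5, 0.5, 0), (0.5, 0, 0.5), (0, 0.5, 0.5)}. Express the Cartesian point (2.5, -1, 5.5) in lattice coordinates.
-4b₁ + 9b₂ + 2b₃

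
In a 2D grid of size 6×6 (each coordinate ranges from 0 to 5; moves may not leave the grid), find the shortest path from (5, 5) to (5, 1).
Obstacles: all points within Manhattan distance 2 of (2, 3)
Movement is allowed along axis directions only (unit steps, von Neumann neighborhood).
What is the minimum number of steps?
4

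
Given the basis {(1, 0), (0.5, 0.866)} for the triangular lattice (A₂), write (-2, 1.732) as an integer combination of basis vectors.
-3b₁ + 2b₂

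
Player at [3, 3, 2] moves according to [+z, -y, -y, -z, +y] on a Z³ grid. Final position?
(3, 2, 2)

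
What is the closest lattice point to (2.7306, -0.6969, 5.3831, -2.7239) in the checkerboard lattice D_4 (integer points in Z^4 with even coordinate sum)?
(3, -1, 5, -3)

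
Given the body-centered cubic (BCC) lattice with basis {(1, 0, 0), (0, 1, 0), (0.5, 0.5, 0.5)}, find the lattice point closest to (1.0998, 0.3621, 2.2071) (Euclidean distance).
(1, 0, 2)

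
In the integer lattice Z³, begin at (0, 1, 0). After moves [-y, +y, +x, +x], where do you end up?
(2, 1, 0)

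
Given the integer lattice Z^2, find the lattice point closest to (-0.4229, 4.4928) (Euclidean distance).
(0, 4)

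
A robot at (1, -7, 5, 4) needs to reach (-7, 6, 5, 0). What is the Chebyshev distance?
13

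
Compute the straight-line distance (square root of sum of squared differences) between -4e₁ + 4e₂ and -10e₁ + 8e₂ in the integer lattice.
7.2111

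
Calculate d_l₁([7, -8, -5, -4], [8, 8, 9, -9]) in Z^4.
36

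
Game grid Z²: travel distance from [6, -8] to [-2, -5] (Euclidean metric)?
8.544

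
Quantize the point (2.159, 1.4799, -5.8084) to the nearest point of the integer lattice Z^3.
(2, 1, -6)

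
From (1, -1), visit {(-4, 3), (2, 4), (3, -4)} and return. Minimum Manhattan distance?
30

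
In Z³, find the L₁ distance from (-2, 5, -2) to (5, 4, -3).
9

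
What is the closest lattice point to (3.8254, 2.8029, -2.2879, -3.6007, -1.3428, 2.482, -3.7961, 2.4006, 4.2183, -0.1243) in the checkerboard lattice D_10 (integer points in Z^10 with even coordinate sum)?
(4, 3, -2, -4, -1, 2, -4, 2, 4, 0)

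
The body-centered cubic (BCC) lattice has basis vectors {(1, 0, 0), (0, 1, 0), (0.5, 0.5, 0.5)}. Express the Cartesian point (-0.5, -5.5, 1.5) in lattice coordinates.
-2b₁ - 7b₂ + 3b₃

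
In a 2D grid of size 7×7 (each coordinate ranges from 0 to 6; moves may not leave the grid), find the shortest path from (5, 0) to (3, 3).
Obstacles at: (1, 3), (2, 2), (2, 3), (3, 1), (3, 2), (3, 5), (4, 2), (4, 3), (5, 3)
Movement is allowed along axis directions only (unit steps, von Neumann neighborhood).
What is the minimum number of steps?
9
(one shortest path: (5, 0) → (6, 0) → (6, 1) → (6, 2) → (6, 3) → (6, 4) → (5, 4) → (4, 4) → (3, 4) → (3, 3))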